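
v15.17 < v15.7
False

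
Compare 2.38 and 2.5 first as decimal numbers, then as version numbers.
As decimals: 2.38 < 2.5. As versions: v2.38 > v2.5 (minor version 38 > 5).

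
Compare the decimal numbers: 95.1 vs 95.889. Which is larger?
95.889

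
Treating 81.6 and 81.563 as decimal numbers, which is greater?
81.6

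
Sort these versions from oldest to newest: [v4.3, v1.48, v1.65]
[v1.48, v1.65, v4.3]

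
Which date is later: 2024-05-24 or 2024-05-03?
2024-05-24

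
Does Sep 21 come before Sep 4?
No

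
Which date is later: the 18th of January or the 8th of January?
the 18th of January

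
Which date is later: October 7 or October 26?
October 26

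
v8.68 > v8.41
True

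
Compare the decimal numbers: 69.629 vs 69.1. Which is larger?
69.629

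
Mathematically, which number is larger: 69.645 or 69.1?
69.645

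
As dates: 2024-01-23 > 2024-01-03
True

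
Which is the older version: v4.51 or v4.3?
v4.3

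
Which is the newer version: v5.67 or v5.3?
v5.67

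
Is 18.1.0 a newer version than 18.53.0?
No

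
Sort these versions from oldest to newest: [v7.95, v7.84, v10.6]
[v7.84, v7.95, v10.6]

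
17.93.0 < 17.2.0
False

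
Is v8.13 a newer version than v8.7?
Yes. Version numbers are compared segment by segment as integers, not as decimals: minor version 13 > 7, so v8.13 > v8.7 (even though the decimal 8.13 < 8.7).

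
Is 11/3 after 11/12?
No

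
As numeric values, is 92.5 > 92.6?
False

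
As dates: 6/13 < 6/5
False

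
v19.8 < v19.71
True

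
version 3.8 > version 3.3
True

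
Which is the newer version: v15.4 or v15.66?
v15.66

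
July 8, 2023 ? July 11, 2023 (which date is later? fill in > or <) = <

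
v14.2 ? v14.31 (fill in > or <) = <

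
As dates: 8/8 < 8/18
True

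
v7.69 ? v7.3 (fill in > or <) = >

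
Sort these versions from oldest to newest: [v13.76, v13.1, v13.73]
[v13.1, v13.73, v13.76]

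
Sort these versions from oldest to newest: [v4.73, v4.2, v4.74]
[v4.2, v4.73, v4.74]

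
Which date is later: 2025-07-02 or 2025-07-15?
2025-07-15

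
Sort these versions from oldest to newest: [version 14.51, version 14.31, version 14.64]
[version 14.31, version 14.51, version 14.64]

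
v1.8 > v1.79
False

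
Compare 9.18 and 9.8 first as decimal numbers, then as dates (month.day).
As decimals: 9.18 < 9.8. As dates: 9/18 is later than 9/8 (day 18 > day 8).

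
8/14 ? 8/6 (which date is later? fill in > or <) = >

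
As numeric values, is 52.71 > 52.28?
True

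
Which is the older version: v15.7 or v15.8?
v15.7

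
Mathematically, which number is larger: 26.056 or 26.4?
26.4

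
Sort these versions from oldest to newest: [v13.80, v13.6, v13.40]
[v13.6, v13.40, v13.80]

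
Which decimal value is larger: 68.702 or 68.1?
68.702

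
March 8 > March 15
False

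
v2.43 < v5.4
True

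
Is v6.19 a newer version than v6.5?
Yes. Version numbers are compared segment by segment as integers, not as decimals: minor version 19 > 5, so v6.19 > v6.5 (even though the decimal 6.19 < 6.5).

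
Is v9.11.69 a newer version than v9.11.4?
Yes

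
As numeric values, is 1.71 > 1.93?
False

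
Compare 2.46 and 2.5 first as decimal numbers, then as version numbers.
As decimals: 2.46 < 2.5. As versions: v2.46 > v2.5 (minor version 46 > 5).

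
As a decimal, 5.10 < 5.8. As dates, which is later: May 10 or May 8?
May 10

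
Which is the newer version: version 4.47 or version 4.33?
version 4.47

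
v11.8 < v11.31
True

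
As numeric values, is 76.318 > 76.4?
False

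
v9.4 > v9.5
False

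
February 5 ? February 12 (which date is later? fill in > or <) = <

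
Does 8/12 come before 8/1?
No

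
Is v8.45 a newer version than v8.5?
Yes. Version numbers are compared segment by segment as integers, not as decimals: minor version 45 > 5, so v8.45 > v8.5 (even though the decimal 8.45 < 8.5).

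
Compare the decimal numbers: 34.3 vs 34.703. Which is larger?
34.703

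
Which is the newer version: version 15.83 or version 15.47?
version 15.83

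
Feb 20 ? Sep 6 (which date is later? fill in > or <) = <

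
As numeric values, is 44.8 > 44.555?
True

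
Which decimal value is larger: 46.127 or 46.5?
46.5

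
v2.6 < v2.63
True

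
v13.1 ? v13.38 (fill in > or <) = <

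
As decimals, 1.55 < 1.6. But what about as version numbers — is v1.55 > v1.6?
True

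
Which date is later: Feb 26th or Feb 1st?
Feb 26th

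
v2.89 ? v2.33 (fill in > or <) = >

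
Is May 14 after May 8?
Yes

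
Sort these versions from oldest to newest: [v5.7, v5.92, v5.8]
[v5.7, v5.8, v5.92]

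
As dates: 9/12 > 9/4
True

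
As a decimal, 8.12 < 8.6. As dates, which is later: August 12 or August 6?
August 12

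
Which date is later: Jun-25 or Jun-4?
Jun-25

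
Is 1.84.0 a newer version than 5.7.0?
No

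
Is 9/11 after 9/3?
Yes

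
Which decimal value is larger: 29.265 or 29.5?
29.5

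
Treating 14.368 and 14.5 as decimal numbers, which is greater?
14.5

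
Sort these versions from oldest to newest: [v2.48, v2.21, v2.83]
[v2.21, v2.48, v2.83]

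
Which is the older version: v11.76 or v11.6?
v11.6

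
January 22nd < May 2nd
True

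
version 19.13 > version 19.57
False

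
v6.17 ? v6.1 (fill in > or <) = >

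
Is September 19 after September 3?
Yes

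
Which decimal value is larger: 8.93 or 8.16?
8.93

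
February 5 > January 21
True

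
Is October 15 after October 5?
Yes. Day 15 comes after day 5 in October — this is a date comparison, not a decimal one (the decimal 10.15 would be smaller than 10.5).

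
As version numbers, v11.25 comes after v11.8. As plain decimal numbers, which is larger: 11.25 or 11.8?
11.8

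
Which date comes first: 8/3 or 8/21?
8/3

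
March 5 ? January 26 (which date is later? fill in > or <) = >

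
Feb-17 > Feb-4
True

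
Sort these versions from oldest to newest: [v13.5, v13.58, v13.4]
[v13.4, v13.5, v13.58]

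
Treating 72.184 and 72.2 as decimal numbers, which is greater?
72.2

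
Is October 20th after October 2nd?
Yes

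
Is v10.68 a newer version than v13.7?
No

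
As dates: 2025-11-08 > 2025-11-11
False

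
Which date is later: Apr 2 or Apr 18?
Apr 18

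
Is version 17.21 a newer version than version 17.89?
No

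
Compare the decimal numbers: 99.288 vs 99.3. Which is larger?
99.3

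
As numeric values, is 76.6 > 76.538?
True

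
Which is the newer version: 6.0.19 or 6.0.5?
6.0.19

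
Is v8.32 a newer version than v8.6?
Yes. Version numbers are compared segment by segment as integers, not as decimals: minor version 32 > 6, so v8.32 > v8.6 (even though the decimal 8.32 < 8.6).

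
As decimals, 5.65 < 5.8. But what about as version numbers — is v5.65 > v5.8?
True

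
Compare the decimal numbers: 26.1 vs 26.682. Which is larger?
26.682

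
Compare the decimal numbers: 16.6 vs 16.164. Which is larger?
16.6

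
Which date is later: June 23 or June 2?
June 23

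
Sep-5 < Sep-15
True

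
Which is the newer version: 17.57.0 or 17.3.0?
17.57.0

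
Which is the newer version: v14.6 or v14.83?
v14.83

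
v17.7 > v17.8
False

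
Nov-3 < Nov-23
True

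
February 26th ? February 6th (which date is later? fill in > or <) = >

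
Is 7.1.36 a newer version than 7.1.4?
Yes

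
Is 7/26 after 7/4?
Yes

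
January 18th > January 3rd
True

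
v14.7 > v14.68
False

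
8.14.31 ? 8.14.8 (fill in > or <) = >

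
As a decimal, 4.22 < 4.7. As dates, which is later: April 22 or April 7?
April 22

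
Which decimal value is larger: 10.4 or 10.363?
10.4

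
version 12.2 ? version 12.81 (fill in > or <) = <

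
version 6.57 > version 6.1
True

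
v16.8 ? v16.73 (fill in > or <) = <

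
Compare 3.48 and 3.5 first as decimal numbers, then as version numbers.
As decimals: 3.48 < 3.5. As versions: v3.48 > v3.5 (minor version 48 > 5).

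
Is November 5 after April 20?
Yes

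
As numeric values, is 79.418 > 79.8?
False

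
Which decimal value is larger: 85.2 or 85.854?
85.854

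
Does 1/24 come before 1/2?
No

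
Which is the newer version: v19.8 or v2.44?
v19.8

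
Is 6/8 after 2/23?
Yes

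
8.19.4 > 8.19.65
False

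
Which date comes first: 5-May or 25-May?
5-May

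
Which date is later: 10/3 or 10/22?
10/22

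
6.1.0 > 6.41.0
False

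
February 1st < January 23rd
False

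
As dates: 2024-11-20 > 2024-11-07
True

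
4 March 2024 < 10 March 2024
True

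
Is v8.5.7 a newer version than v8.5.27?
No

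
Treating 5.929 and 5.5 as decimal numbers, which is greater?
5.929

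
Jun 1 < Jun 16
True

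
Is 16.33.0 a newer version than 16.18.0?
Yes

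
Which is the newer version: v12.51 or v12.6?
v12.51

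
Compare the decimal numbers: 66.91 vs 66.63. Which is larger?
66.91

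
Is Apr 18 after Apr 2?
Yes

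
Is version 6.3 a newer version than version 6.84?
No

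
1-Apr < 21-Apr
True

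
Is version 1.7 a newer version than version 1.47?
No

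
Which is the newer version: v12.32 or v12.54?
v12.54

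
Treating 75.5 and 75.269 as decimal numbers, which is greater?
75.5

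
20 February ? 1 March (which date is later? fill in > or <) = <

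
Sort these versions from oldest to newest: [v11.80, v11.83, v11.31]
[v11.31, v11.80, v11.83]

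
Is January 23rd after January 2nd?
Yes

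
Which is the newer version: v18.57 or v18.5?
v18.57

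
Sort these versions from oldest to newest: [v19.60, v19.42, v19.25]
[v19.25, v19.42, v19.60]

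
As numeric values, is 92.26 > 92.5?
False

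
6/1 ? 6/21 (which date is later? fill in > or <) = <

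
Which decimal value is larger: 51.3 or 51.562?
51.562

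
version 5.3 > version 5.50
False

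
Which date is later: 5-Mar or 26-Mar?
26-Mar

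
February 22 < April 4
True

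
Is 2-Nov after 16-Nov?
No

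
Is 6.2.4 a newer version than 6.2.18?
No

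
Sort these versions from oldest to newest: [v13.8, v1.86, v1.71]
[v1.71, v1.86, v13.8]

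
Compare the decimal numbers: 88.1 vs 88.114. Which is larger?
88.114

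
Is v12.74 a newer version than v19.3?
No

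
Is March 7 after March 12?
No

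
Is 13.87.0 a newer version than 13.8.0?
Yes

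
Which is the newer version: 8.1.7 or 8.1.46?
8.1.46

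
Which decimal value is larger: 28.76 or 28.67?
28.76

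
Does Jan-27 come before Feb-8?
Yes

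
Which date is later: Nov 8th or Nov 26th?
Nov 26th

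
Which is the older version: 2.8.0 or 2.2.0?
2.2.0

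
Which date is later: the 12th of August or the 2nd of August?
the 12th of August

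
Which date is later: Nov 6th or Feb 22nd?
Nov 6th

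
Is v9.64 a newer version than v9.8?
Yes. Version numbers are compared segment by segment as integers, not as decimals: minor version 64 > 8, so v9.64 > v9.8 (even though the decimal 9.64 < 9.8).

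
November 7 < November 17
True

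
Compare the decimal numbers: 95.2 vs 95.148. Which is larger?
95.2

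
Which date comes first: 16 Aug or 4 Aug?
4 Aug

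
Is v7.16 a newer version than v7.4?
Yes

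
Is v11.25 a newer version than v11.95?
No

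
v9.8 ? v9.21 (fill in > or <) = <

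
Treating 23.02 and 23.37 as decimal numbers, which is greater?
23.37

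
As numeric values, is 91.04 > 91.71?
False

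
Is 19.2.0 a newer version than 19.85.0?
No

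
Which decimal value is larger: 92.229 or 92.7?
92.7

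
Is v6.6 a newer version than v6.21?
No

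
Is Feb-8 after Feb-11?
No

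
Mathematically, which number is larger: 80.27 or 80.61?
80.61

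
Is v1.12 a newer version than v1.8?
Yes. Version numbers are compared segment by segment as integers, not as decimals: minor version 12 > 8, so v1.12 > v1.8 (even though the decimal 1.12 < 1.8).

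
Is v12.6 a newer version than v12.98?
No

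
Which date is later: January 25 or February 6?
February 6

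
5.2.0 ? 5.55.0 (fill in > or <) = <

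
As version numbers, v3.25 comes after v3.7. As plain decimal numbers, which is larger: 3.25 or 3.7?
3.7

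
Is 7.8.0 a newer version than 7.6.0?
Yes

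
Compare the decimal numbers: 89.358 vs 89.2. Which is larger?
89.358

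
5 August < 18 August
True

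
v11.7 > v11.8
False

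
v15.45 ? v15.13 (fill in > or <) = >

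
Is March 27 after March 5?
Yes. Day 27 comes after day 5 in March — this is a date comparison, not a decimal one (the decimal 3.27 would be smaller than 3.5).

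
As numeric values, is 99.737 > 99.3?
True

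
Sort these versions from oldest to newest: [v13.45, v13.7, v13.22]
[v13.7, v13.22, v13.45]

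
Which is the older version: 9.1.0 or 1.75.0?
1.75.0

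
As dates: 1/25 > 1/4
True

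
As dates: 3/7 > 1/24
True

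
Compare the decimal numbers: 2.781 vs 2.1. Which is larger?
2.781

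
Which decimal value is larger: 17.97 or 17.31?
17.97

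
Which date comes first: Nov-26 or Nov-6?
Nov-6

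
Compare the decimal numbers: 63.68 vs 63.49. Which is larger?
63.68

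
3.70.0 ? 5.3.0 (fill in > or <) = <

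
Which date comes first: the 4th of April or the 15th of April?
the 4th of April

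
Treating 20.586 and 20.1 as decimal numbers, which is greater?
20.586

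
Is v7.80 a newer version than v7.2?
Yes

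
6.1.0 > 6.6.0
False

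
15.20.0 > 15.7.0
True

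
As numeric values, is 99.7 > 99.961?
False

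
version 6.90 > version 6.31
True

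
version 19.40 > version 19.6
True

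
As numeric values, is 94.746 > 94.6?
True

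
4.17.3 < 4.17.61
True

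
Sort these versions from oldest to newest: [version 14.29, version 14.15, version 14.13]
[version 14.13, version 14.15, version 14.29]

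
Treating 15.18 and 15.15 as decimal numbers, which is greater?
15.18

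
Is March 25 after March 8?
Yes. Day 25 comes after day 8 in March — this is a date comparison, not a decimal one (the decimal 3.25 would be smaller than 3.8).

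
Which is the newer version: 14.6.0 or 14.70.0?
14.70.0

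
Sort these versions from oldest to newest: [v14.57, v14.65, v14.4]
[v14.4, v14.57, v14.65]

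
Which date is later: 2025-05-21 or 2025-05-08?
2025-05-21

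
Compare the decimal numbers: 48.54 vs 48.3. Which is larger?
48.54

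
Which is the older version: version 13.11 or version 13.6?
version 13.6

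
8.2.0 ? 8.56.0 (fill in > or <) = <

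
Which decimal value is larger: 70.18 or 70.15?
70.18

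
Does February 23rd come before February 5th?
No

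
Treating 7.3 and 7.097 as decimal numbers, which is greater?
7.3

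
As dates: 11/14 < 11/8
False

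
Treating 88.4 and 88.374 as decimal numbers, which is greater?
88.4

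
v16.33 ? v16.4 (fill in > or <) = >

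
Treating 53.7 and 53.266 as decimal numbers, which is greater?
53.7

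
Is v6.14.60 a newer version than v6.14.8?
Yes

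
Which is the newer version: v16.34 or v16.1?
v16.34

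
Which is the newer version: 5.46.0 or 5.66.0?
5.66.0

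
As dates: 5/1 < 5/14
True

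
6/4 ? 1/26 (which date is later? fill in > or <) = >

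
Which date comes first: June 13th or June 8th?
June 8th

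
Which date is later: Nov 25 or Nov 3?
Nov 25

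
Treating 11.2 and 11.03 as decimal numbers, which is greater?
11.2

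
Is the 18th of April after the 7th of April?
Yes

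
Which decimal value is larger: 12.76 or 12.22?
12.76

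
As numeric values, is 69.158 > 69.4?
False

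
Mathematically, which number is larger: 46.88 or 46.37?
46.88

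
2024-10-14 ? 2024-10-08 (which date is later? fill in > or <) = >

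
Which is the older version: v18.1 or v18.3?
v18.1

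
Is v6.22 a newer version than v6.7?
Yes. Version numbers are compared segment by segment as integers, not as decimals: minor version 22 > 7, so v6.22 > v6.7 (even though the decimal 6.22 < 6.7).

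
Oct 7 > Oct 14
False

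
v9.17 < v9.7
False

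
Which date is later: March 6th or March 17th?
March 17th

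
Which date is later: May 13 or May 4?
May 13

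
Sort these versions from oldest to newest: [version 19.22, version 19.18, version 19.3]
[version 19.3, version 19.18, version 19.22]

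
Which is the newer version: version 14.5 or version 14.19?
version 14.19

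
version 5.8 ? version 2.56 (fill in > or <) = >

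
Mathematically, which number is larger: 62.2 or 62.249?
62.249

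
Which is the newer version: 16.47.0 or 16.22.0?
16.47.0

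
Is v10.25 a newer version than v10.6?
Yes. Version numbers are compared segment by segment as integers, not as decimals: minor version 25 > 6, so v10.25 > v10.6 (even though the decimal 10.25 < 10.6).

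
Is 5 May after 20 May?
No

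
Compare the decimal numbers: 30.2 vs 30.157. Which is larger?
30.2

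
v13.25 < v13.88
True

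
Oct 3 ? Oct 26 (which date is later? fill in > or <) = <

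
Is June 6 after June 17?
No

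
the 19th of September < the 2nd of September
False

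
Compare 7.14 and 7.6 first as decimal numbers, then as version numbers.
As decimals: 7.14 < 7.6. As versions: v7.14 > v7.6 (minor version 14 > 6).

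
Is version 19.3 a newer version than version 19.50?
No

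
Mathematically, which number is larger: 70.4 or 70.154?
70.4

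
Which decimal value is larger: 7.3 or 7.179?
7.3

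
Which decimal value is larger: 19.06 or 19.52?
19.52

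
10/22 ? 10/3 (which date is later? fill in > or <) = >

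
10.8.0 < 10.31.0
True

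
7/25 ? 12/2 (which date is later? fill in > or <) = <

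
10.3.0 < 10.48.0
True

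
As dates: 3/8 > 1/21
True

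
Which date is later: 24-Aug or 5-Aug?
24-Aug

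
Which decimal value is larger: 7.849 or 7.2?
7.849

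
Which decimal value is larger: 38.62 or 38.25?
38.62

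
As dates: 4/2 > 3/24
True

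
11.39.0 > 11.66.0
False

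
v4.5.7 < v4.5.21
True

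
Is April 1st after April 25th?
No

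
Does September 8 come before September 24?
Yes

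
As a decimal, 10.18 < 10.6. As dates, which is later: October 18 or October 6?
October 18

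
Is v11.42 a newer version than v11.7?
Yes. Version numbers are compared segment by segment as integers, not as decimals: minor version 42 > 7, so v11.42 > v11.7 (even though the decimal 11.42 < 11.7).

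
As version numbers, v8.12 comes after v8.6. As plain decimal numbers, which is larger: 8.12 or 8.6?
8.6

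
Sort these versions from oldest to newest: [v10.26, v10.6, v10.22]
[v10.6, v10.22, v10.26]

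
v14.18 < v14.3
False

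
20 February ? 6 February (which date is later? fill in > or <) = >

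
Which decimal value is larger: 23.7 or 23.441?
23.7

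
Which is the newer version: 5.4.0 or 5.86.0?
5.86.0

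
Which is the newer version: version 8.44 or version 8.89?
version 8.89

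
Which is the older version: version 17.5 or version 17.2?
version 17.2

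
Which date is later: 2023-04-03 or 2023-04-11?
2023-04-11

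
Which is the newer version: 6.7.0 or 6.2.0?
6.7.0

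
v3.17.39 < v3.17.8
False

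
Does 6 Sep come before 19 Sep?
Yes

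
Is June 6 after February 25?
Yes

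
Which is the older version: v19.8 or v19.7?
v19.7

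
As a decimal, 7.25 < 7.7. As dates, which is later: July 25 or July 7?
July 25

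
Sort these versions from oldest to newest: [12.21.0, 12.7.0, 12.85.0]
[12.7.0, 12.21.0, 12.85.0]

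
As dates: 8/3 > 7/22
True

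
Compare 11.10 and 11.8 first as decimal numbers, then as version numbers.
As decimals: 11.10 < 11.8. As versions: v11.10 > v11.8 (minor version 10 > 8).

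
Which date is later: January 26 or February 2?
February 2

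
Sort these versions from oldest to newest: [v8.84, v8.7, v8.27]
[v8.7, v8.27, v8.84]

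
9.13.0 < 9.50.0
True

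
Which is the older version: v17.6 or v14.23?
v14.23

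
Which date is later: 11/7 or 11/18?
11/18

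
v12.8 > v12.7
True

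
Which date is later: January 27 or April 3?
April 3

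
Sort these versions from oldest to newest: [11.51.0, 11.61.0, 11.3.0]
[11.3.0, 11.51.0, 11.61.0]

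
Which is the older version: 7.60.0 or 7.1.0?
7.1.0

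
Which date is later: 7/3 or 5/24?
7/3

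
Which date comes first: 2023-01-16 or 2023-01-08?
2023-01-08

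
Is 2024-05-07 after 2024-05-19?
No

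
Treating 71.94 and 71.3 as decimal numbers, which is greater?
71.94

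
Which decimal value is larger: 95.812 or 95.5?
95.812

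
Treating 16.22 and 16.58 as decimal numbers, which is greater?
16.58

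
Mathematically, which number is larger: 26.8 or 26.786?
26.8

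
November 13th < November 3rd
False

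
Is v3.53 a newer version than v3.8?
Yes. Version numbers are compared segment by segment as integers, not as decimals: minor version 53 > 8, so v3.53 > v3.8 (even though the decimal 3.53 < 3.8).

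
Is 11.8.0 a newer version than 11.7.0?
Yes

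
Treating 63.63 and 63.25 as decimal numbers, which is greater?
63.63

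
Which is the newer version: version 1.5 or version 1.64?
version 1.64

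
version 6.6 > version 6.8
False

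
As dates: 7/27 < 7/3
False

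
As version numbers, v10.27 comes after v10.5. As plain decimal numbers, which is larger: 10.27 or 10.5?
10.5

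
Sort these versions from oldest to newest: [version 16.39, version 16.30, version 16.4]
[version 16.4, version 16.30, version 16.39]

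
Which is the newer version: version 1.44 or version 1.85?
version 1.85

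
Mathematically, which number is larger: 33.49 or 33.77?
33.77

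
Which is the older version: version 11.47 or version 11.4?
version 11.4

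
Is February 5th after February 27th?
No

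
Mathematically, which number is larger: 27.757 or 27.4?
27.757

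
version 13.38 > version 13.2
True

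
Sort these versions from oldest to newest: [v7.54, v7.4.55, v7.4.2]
[v7.4.2, v7.4.55, v7.54]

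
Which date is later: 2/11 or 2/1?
2/11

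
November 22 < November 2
False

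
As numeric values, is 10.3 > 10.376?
False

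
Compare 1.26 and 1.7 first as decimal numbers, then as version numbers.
As decimals: 1.26 < 1.7. As versions: v1.26 > v1.7 (minor version 26 > 7).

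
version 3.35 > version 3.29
True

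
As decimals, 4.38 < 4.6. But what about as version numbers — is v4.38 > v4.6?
True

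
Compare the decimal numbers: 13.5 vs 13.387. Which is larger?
13.5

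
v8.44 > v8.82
False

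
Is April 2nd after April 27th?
No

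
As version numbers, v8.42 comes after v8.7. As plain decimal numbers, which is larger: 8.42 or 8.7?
8.7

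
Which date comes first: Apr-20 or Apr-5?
Apr-5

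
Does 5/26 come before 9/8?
Yes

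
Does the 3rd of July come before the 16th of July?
Yes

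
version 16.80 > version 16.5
True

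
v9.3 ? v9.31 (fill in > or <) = <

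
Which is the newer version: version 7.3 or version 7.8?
version 7.8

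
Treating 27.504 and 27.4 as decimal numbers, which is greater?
27.504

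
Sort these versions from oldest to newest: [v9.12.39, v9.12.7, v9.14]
[v9.12.7, v9.12.39, v9.14]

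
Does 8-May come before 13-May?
Yes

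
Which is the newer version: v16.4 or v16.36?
v16.36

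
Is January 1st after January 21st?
No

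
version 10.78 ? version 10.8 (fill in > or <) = >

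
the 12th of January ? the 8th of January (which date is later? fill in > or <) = >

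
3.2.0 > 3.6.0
False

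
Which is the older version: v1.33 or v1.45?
v1.33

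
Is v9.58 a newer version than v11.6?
No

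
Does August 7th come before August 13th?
Yes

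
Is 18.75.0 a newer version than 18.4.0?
Yes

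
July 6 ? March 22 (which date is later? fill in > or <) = >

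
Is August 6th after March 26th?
Yes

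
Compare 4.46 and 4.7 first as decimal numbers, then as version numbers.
As decimals: 4.46 < 4.7. As versions: v4.46 > v4.7 (minor version 46 > 7).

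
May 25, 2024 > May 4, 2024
True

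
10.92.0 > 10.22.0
True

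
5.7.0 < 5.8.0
True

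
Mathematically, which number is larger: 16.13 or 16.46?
16.46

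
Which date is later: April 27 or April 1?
April 27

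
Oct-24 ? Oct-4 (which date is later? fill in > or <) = >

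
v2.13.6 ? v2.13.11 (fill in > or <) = <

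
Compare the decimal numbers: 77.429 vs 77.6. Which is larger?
77.6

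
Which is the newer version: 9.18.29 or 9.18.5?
9.18.29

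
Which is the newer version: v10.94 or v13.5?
v13.5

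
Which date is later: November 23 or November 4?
November 23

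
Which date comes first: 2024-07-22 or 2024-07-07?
2024-07-07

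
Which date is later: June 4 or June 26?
June 26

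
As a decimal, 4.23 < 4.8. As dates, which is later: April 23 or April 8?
April 23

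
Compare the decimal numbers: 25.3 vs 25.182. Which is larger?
25.3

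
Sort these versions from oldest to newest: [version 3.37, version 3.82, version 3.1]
[version 3.1, version 3.37, version 3.82]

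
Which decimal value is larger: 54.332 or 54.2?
54.332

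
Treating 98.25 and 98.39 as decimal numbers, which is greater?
98.39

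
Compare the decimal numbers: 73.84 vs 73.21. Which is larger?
73.84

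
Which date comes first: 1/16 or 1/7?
1/7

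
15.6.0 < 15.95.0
True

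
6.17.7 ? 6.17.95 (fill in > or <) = <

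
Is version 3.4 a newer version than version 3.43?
No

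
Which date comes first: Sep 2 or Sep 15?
Sep 2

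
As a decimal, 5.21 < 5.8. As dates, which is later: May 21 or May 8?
May 21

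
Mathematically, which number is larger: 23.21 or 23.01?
23.21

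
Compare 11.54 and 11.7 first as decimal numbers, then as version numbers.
As decimals: 11.54 < 11.7. As versions: v11.54 > v11.7 (minor version 54 > 7).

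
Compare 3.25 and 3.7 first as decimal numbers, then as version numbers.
As decimals: 3.25 < 3.7. As versions: v3.25 > v3.7 (minor version 25 > 7).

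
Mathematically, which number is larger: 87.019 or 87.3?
87.3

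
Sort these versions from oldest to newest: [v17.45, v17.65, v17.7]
[v17.7, v17.45, v17.65]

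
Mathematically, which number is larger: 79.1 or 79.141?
79.141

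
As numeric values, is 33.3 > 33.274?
True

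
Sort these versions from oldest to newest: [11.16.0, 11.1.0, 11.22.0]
[11.1.0, 11.16.0, 11.22.0]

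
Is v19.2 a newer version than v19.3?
No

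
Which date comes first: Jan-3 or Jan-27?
Jan-3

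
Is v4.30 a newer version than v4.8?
Yes. Version numbers are compared segment by segment as integers, not as decimals: minor version 30 > 8, so v4.30 > v4.8 (even though the decimal 4.30 < 4.8).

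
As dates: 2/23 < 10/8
True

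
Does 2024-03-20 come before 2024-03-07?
No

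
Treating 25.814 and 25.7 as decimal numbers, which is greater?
25.814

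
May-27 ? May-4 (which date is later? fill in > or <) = >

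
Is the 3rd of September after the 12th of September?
No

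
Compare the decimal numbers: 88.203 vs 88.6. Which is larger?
88.6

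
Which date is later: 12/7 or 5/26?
12/7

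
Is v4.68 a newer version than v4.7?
Yes. Version numbers are compared segment by segment as integers, not as decimals: minor version 68 > 7, so v4.68 > v4.7 (even though the decimal 4.68 < 4.7).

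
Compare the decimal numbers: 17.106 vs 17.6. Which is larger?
17.6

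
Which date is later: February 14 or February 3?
February 14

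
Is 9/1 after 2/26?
Yes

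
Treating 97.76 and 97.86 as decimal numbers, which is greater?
97.86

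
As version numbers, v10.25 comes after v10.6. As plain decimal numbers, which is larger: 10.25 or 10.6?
10.6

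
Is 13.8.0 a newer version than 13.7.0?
Yes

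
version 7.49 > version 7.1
True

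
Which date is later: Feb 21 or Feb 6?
Feb 21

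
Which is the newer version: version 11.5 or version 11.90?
version 11.90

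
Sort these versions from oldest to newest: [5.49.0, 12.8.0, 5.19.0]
[5.19.0, 5.49.0, 12.8.0]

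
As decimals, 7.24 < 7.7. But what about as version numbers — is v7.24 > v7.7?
True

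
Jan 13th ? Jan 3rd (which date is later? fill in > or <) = >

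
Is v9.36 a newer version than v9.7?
Yes. Version numbers are compared segment by segment as integers, not as decimals: minor version 36 > 7, so v9.36 > v9.7 (even though the decimal 9.36 < 9.7).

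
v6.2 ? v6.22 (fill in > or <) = <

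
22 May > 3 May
True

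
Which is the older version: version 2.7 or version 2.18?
version 2.7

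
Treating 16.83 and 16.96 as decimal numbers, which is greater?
16.96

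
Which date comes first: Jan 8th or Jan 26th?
Jan 8th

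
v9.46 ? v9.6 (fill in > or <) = >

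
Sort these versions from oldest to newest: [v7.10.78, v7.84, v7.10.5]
[v7.10.5, v7.10.78, v7.84]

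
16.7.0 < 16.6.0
False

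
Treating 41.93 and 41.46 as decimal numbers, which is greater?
41.93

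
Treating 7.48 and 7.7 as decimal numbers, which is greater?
7.7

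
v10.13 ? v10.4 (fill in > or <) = >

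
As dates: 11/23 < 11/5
False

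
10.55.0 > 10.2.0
True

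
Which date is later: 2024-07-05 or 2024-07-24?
2024-07-24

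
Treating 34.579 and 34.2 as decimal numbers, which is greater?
34.579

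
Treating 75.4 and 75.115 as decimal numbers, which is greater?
75.4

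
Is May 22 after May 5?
Yes. Day 22 comes after day 5 in May — this is a date comparison, not a decimal one (the decimal 5.22 would be smaller than 5.5).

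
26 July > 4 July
True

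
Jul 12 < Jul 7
False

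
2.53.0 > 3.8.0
False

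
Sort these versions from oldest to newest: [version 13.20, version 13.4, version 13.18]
[version 13.4, version 13.18, version 13.20]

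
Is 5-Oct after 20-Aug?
Yes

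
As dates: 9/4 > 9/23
False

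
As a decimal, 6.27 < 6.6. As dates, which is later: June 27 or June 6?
June 27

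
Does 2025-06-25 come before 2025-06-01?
No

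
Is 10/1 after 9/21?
Yes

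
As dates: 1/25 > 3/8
False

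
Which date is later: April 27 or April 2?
April 27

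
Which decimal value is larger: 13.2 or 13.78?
13.78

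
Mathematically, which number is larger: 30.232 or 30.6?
30.6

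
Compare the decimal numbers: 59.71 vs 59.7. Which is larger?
59.71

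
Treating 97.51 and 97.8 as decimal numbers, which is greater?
97.8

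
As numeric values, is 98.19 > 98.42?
False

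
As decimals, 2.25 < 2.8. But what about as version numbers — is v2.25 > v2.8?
True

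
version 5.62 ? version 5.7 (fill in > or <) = >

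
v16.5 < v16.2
False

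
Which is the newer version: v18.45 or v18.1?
v18.45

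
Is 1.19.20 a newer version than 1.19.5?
Yes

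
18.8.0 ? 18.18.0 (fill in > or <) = <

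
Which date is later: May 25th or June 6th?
June 6th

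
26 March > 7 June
False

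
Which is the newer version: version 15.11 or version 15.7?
version 15.11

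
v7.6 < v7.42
True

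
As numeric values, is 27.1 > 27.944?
False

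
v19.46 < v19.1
False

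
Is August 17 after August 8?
Yes. Day 17 comes after day 8 in August — this is a date comparison, not a decimal one (the decimal 8.17 would be smaller than 8.8).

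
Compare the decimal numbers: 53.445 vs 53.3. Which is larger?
53.445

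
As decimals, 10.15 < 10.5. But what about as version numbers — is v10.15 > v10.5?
True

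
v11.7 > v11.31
False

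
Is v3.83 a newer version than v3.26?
Yes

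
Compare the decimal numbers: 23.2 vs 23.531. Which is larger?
23.531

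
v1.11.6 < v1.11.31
True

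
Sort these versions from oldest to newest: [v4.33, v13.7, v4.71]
[v4.33, v4.71, v13.7]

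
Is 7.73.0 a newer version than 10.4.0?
No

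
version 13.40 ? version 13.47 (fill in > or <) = <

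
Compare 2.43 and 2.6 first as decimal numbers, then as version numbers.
As decimals: 2.43 < 2.6. As versions: v2.43 > v2.6 (minor version 43 > 6).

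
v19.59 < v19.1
False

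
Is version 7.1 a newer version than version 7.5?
No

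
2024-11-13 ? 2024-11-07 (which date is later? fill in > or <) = >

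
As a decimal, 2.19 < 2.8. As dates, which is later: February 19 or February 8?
February 19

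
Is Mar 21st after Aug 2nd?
No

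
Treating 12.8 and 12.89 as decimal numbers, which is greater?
12.89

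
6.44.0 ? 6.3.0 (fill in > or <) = >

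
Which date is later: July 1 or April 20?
July 1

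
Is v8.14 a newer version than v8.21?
No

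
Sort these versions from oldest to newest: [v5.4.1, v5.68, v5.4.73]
[v5.4.1, v5.4.73, v5.68]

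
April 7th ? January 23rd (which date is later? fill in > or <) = >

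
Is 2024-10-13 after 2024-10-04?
Yes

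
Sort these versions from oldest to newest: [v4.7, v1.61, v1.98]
[v1.61, v1.98, v4.7]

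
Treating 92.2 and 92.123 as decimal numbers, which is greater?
92.2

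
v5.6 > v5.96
False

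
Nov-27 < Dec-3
True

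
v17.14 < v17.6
False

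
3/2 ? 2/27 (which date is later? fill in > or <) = >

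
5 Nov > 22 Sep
True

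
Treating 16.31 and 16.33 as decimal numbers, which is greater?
16.33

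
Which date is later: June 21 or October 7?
October 7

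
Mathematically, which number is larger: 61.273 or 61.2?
61.273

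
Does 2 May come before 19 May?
Yes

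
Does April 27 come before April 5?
No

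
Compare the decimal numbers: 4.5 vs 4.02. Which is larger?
4.5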